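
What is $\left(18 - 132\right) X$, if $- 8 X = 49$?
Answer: $\frac{2793}{4} \approx 698.25$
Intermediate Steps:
$X = - \frac{49}{8}$ ($X = \left(- \frac{1}{8}\right) 49 = - \frac{49}{8} \approx -6.125$)
$\left(18 - 132\right) X = \left(18 - 132\right) \left(- \frac{49}{8}\right) = \left(-114\right) \left(- \frac{49}{8}\right) = \frac{2793}{4}$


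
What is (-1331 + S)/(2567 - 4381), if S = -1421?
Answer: 1376/907 ≈ 1.5171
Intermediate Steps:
(-1331 + S)/(2567 - 4381) = (-1331 - 1421)/(2567 - 4381) = -2752/(-1814) = -2752*(-1/1814) = 1376/907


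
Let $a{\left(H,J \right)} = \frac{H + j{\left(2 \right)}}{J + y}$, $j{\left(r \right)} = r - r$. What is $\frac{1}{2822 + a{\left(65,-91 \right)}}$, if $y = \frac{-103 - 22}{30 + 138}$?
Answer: $\frac{15413}{43484566} \approx 0.00035445$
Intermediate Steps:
$j{\left(r \right)} = 0$
$y = - \frac{125}{168} \approx -0.74405$
$a{\left(H,J \right)} = \frac{H}{- \frac{125}{168} + J}$ ($a{\left(H,J \right)} = \frac{H + 0}{J - \frac{125}{168}} = \frac{H}{- \frac{125}{168} + J}$)
$\frac{1}{2822 + a{\left(65,-91 \right)}} = \frac{1}{2822 + 168 \cdot 65 \frac{1}{-125 + 168 \left(-91\right)}} = \frac{1}{2822 + 168 \cdot 65 \frac{1}{-125 - 15288}} = \frac{1}{2822 + 168 \cdot 65 \frac{1}{-15413}} = \frac{1}{2822 + 168 \cdot 65 \left(- \frac{1}{15413}\right)} = \frac{1}{2822 - \frac{10920}{15413}} = \frac{1}{\frac{43484566}{15413}} = \frac{15413}{43484566}$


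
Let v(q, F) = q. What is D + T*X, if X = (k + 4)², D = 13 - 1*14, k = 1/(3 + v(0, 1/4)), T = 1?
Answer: 160/9 ≈ 17.778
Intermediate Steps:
k = ⅓ (k = 1/(3 + 0) = 1/3 = ⅓ ≈ 0.33333)
D = -1 (D = 13 - 14 = -1)
X = 169/9 (X = (⅓ + 4)² = (13/3)² = 169/9 ≈ 18.778)
D + T*X = -1 + 1*(169/9) = -1 + 169/9 = 160/9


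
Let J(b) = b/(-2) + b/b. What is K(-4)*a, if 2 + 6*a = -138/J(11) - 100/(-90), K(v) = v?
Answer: -536/27 ≈ -19.852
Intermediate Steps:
J(b) = 1 - b/2 (J(b) = b*(-½) + 1 = -b/2 + 1 = 1 - b/2)
a = 134/27 (a = -⅓ + (-138/(1 - ½*11) - 100/(-90))/6 = -⅓ + (-138/(1 - 11/2) - 100*(-1/90))/6 = -⅓ + (-138/(-9/2) + 10/9)/6 = -⅓ + (-138*(-2/9) + 10/9)/6 = -⅓ + (92/3 + 10/9)/6 = -⅓ + (⅙)*(286/9) = -⅓ + 143/27 = 134/27 ≈ 4.9630)
K(-4)*a = -4*134/27 = -536/27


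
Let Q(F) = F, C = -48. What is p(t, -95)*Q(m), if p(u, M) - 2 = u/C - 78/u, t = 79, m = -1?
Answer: 2401/3792 ≈ 0.63317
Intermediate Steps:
p(u, M) = 2 - 78/u - u/48 (p(u, M) = 2 + (u/(-48) - 78/u) = 2 + (u*(-1/48) - 78/u) = 2 + (-u/48 - 78/u) = 2 + (-78/u - u/48) = 2 - 78/u - u/48)
p(t, -95)*Q(m) = (2 - 78/79 - 1/48*79)*(-1) = (2 - 78*1/79 - 79/48)*(-1) = (2 - 78/79 - 79/48)*(-1) = -2401/3792*(-1) = 2401/3792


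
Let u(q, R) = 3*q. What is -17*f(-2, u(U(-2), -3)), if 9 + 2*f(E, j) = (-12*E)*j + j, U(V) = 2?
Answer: -2397/2 ≈ -1198.5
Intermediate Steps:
f(E, j) = -9/2 + j/2 - 6*E*j (f(E, j) = -9/2 + ((-12*E)*j + j)/2 = -9/2 + (-12*E*j + j)/2 = -9/2 + (j - 12*E*j)/2 = -9/2 + (j/2 - 6*E*j) = -9/2 + j/2 - 6*E*j)
-17*f(-2, u(U(-2), -3)) = -17*(-9/2 + (3*2)/2 - 6*(-2)*3*2) = -17*(-9/2 + (½)*6 - 6*(-2)*6) = -17*(-9/2 + 3 + 72) = -17*141/2 = -2397/2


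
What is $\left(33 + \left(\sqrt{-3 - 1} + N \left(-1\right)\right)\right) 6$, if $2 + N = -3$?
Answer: $228 + 12 i \approx 228.0 + 12.0 i$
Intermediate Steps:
$N = -5$ ($N = -2 - 3 = -5$)
$\left(33 + \left(\sqrt{-3 - 1} + N \left(-1\right)\right)\right) 6 = \left(33 + \left(\sqrt{-3 - 1} - -5\right)\right) 6 = \left(33 + \left(\sqrt{-4} + 5\right)\right) 6 = \left(33 + \left(2 i + 5\right)\right) 6 = \left(33 + \left(5 + 2 i\right)\right) 6 = \left(38 + 2 i\right) 6 = 228 + 12 i$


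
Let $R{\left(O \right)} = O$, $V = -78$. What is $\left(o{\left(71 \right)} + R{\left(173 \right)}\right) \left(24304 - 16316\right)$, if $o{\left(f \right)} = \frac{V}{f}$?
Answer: $\frac{97493540}{71} \approx 1.3731 \cdot 10^{6}$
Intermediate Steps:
$o{\left(f \right)} = - \frac{78}{f}$
$\left(o{\left(71 \right)} + R{\left(173 \right)}\right) \left(24304 - 16316\right) = \left(- \frac{78}{71} + 173\right) \left(24304 - 16316\right) = \left(\left(-78\right) \frac{1}{71} + 173\right) 7988 = \left(- \frac{78}{71} + 173\right) 7988 = \frac{12205}{71} \cdot 7988 = \frac{97493540}{71}$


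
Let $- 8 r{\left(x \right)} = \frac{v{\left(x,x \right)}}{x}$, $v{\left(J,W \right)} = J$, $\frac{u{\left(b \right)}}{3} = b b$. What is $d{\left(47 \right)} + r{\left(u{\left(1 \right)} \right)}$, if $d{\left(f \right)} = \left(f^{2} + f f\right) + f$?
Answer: $\frac{35719}{8} \approx 4464.9$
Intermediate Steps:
$u{\left(b \right)} = 3 b^{2}$ ($u{\left(b \right)} = 3 b b = 3 b^{2}$)
$r{\left(x \right)} = - \frac{1}{8}$ ($r{\left(x \right)} = - \frac{x \frac{1}{x}}{8} = \left(- \frac{1}{8}\right) 1 = - \frac{1}{8}$)
$d{\left(f \right)} = f + 2 f^{2}$ ($d{\left(f \right)} = \left(f^{2} + f^{2}\right) + f = 2 f^{2} + f = f + 2 f^{2}$)
$d{\left(47 \right)} + r{\left(u{\left(1 \right)} \right)} = 47 \left(1 + 2 \cdot 47\right) - \frac{1}{8} = 47 \left(1 + 94\right) - \frac{1}{8} = 47 \cdot 95 - \frac{1}{8} = 4465 - \frac{1}{8} = \frac{35719}{8}$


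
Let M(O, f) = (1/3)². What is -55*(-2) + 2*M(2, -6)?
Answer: 992/9 ≈ 110.22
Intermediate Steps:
M(O, f) = ⅑ (M(O, f) = (⅓)² = ⅑)
-55*(-2) + 2*M(2, -6) = -55*(-2) + 2*(⅑) = 110 + 2/9 = 992/9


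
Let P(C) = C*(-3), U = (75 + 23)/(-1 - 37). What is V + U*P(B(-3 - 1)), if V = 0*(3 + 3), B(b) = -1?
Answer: -147/19 ≈ -7.7368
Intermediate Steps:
U = -49/19 (U = 98/(-38) = 98*(-1/38) = -49/19 ≈ -2.5789)
P(C) = -3*C
V = 0 (V = 0*6 = 0)
V + U*P(B(-3 - 1)) = 0 - (-147)*(-1)/19 = 0 - 49/19*3 = 0 - 147/19 = -147/19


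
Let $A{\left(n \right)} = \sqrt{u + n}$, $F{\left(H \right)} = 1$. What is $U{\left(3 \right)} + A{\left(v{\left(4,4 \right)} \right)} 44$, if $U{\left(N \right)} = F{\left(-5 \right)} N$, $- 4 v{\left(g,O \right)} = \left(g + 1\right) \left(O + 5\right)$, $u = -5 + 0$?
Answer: $3 + 22 i \sqrt{65} \approx 3.0 + 177.37 i$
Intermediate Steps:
$u = -5$
$v{\left(g,O \right)} = - \frac{\left(1 + g\right) \left(5 + O\right)}{4}$ ($v{\left(g,O \right)} = - \frac{\left(g + 1\right) \left(O + 5\right)}{4} = - \frac{\left(1 + g\right) \left(5 + O\right)}{4}$)
$A{\left(n \right)} = \sqrt{-5 + n}$
$U{\left(N \right)} = N$ ($U{\left(N \right)} = 1 N = N$)
$U{\left(3 \right)} + A{\left(v{\left(4,4 \right)} \right)} 44 = 3 + \sqrt{-5 - \left(\frac{29}{4} + 4\right)} 44 = 3 + \sqrt{-5 - \frac{45}{4}} \cdot 44 = 3 + \sqrt{- \frac{65}{4}} \cdot 44 = 3 + \frac{i \sqrt{65}}{2} \cdot 44 = 3 + 22 i \sqrt{65}$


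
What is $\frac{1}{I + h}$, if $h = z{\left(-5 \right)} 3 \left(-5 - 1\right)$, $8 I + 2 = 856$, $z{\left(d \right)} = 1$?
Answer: $\frac{4}{355} \approx 0.011268$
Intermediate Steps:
$I = \frac{427}{4}$ ($I = - \frac{1}{4} + \frac{1}{8} \cdot 856 = - \frac{1}{4} + 107 = \frac{427}{4} \approx 106.75$)
$h = -18$ ($h = 1 \cdot 3 \left(-5 - 1\right) = 3 \left(-5 - 1\right) = 3 \left(-6\right) = -18$)
$\frac{1}{I + h} = \frac{1}{\frac{427}{4} - 18} = \frac{1}{\frac{355}{4}} = \frac{4}{355}$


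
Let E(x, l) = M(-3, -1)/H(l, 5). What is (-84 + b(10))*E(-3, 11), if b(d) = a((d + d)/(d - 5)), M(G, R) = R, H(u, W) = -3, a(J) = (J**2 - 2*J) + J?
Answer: -24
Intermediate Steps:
a(J) = J**2 - J
E(x, l) = 1/3 (E(x, l) = -1/(-3) = -1*(-1/3) = 1/3)
b(d) = 2*d*(-1 + 2*d/(-5 + d))/(-5 + d) (b(d) = ((d + d)/(d - 5))*(-1 + (d + d)/(d - 5)) = ((2*d)/(-5 + d))*(-1 + (2*d)/(-5 + d)) = (2*d/(-5 + d))*(-1 + 2*d/(-5 + d)) = 2*d*(-1 + 2*d/(-5 + d))/(-5 + d))
(-84 + b(10))*E(-3, 11) = (-84 + 2*10*(5 + 10)/(-5 + 10)**2)*(1/3) = (-84 + 2*10*15/5**2)*(1/3) = (-84 + 2*10*(1/25)*15)*(1/3) = (-84 + 12)*(1/3) = -72*1/3 = -24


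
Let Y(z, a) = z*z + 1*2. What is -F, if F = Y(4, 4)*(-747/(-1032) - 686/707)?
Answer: 77067/17372 ≈ 4.4363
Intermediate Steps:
Y(z, a) = 2 + z**2 (Y(z, a) = z**2 + 2 = 2 + z**2)
F = -77067/17372 (F = (2 + 4**2)*(-747/(-1032) - 686/707) = (2 + 16)*(-747*(-1/1032) - 686*1/707) = 18*(249/344 - 98/101) = 18*(-8563/34744) = -77067/17372 ≈ -4.4363)
-F = -1*(-77067/17372) = 77067/17372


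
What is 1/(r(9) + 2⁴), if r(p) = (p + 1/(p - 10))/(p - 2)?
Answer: 7/120 ≈ 0.058333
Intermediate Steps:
r(p) = (p + 1/(-10 + p))/(-2 + p)
1/(r(9) + 2⁴) = 1/((1 + 9² - 10*9)/(20 + 9² - 12*9) + 2⁴) = 1/((1 + 81 - 90)/(20 + 81 - 108) + 16) = 1/(-8/(-7) + 16) = 1/(-⅐*(-8) + 16) = 1/(8/7 + 16) = 1/(120/7) = 7/120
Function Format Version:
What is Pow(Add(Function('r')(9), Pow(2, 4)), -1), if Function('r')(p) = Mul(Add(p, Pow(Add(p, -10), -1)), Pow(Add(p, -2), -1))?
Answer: Rational(7, 120) ≈ 0.058333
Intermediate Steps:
Function('r')(p) = Mul(Pow(Add(-2, p), -1), Add(p, Pow(Add(-10, p), -1))) (Function('r')(p) = Mul(Add(p, Pow(Add(-10, p), -1)), Pow(Add(-2, p), -1)) = Mul(Pow(Add(-2, p), -1), Add(p, Pow(Add(-10, p), -1))))
Pow(Add(Function('r')(9), Pow(2, 4)), -1) = Pow(Add(Mul(Pow(Add(20, Pow(9, 2), Mul(-12, 9)), -1), Add(1, Pow(9, 2), Mul(-10, 9))), Pow(2, 4)), -1) = Pow(Add(Mul(Pow(Add(20, 81, -108), -1), Add(1, 81, -90)), 16), -1) = Pow(Add(Mul(Pow(-7, -1), -8), 16), -1) = Pow(Add(Mul(Rational(-1, 7), -8), 16), -1) = Pow(Add(Rational(8, 7), 16), -1) = Pow(Rational(120, 7), -1) = Rational(7, 120)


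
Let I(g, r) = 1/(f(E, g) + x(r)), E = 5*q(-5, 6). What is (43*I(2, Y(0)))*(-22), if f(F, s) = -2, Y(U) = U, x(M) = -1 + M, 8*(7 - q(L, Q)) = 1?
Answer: 946/3 ≈ 315.33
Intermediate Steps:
q(L, Q) = 55/8 (q(L, Q) = 7 - ⅛*1 = 7 - ⅛ = 55/8)
E = 275/8 (E = 5*(55/8) = 275/8 ≈ 34.375)
I(g, r) = 1/(-3 + r) (I(g, r) = 1/(-2 + (-1 + r)) = 1/(-3 + r))
(43*I(2, Y(0)))*(-22) = (43/(-3 + 0))*(-22) = (43/(-3))*(-22) = (43*(-⅓))*(-22) = -43/3*(-22) = 946/3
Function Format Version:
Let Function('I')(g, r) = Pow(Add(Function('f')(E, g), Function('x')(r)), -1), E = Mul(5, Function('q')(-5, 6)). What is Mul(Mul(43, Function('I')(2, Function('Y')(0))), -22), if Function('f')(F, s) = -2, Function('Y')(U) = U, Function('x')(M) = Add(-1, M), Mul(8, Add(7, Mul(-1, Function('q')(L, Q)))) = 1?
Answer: Rational(946, 3) ≈ 315.33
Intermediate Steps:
Function('q')(L, Q) = Rational(55, 8) (Function('q')(L, Q) = Add(7, Mul(Rational(-1, 8), 1)) = Add(7, Rational(-1, 8)) = Rational(55, 8))
E = Rational(275, 8) (E = Mul(5, Rational(55, 8)) = Rational(275, 8) ≈ 34.375)
Function('I')(g, r) = Pow(Add(-3, r), -1) (Function('I')(g, r) = Pow(Add(-2, Add(-1, r)), -1) = Pow(Add(-3, r), -1))
Mul(Mul(43, Function('I')(2, Function('Y')(0))), -22) = Mul(Mul(43, Pow(Add(-3, 0), -1)), -22) = Mul(Mul(43, Pow(-3, -1)), -22) = Mul(Mul(43, Rational(-1, 3)), -22) = Mul(Rational(-43, 3), -22) = Rational(946, 3)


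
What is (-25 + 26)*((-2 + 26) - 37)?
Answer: -13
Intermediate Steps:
(-25 + 26)*((-2 + 26) - 37) = 1*(24 - 37) = 1*(-13) = -13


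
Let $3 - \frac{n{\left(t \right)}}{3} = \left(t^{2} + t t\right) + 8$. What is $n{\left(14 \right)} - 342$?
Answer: $-1533$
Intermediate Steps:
$n{\left(t \right)} = -15 - 6 t^{2}$ ($n{\left(t \right)} = 9 - 3 \left(\left(t^{2} + t t\right) + 8\right) = 9 - 3 \left(\left(t^{2} + t^{2}\right) + 8\right) = 9 - 3 \left(2 t^{2} + 8\right) = 9 - 3 \left(8 + 2 t^{2}\right) = 9 - \left(24 + 6 t^{2}\right) = -15 - 6 t^{2}$)
$n{\left(14 \right)} - 342 = \left(-15 - 6 \cdot 14^{2}\right) - 342 = \left(-15 - 1176\right) - 342 = -1191 - 342 = -1533$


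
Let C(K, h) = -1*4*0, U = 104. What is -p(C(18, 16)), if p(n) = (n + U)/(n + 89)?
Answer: -104/89 ≈ -1.1685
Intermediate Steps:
C(K, h) = 0 (C(K, h) = -4*0 = 0)
p(n) = (104 + n)/(89 + n) (p(n) = (n + 104)/(n + 89) = (104 + n)/(89 + n))
-p(C(18, 16)) = -(104 + 0)/(89 + 0) = -104/89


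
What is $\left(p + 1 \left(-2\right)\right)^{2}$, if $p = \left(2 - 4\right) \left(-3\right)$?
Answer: $16$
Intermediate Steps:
$p = 6$ ($p = \left(-2\right) \left(-3\right) = 6$)
$\left(p + 1 \left(-2\right)\right)^{2} = \left(6 + 1 \left(-2\right)\right)^{2} = \left(6 - 2\right)^{2} = 4^{2} = 16$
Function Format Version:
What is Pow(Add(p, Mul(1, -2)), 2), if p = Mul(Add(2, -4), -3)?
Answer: 16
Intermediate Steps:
p = 6 (p = Mul(-2, -3) = 6)
Pow(Add(p, Mul(1, -2)), 2) = Pow(Add(6, Mul(1, -2)), 2) = Pow(Add(6, -2), 2) = Pow(4, 2) = 16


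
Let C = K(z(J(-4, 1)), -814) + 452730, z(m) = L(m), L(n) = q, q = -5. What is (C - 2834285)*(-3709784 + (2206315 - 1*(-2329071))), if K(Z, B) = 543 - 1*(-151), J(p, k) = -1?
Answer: -1965643603322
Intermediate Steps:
L(n) = -5
z(m) = -5
K(Z, B) = 694 (K(Z, B) = 543 + 151 = 694)
C = 453424 (C = 694 + 452730 = 453424)
(C - 2834285)*(-3709784 + (2206315 - 1*(-2329071))) = (453424 - 2834285)*(-3709784 + (2206315 - 1*(-2329071))) = -2380861*(-3709784 + (2206315 + 2329071)) = -2380861*(-3709784 + 4535386) = -2380861*825602 = -1965643603322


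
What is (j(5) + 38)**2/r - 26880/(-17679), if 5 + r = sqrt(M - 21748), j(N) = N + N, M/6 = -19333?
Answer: 256*(-52862*I + 35*sqrt(137746))/(5893*(sqrt(137746) + 5*I)) ≈ 1.4368 - 6.2067*I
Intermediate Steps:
M = -115998 (M = 6*(-19333) = -115998)
j(N) = 2*N
r = -5 + I*sqrt(137746) (r = -5 + sqrt(-115998 - 21748) = -5 + sqrt(-137746) = -5 + I*sqrt(137746) ≈ -5.0 + 371.14*I)
(j(5) + 38)**2/r - 26880/(-17679) = (2*5 + 38)**2/(-5 + I*sqrt(137746)) - 26880/(-17679) = (10 + 38)**2/(-5 + I*sqrt(137746)) - 26880*(-1/17679) = 48**2/(-5 + I*sqrt(137746)) + 8960/5893 = 2304/(-5 + I*sqrt(137746)) + 8960/5893 = 8960/5893 + 2304/(-5 + I*sqrt(137746))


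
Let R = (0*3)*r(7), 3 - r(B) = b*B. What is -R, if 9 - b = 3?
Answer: 0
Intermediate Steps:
b = 6 (b = 9 - 1*3 = 9 - 3 = 6)
r(B) = 3 - 6*B
R = 0 (R = (0*3)*(3 - 6*7) = 0*(3 - 42) = 0*(-39) = 0)
-R = -1*0 = 0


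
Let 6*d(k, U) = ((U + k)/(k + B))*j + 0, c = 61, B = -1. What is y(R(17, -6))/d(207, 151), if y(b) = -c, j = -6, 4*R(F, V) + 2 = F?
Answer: 6283/179 ≈ 35.101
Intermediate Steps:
R(F, V) = -½ + F/4
y(b) = -61 (y(b) = -1*61 = -61)
d(k, U) = -(U + k)/(-1 + k) (d(k, U) = (((U + k)/(k - 1))*(-6) + 0)/6 = (((U + k)/(-1 + k))*(-6) + 0)/6 = (-6*(U + k)/(-1 + k) + 0)/6 = (-6*(U + k)/(-1 + k))/6 = -(U + k)/(-1 + k))
y(R(17, -6))/d(207, 151) = -61*(-1 + 207)/(-1*151 - 1*207) = -61*206/(-151 - 207) = -61/((1/206)*(-358)) = -61/(-179/103) = -61*(-103/179) = 6283/179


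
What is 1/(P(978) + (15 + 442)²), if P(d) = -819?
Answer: 1/208030 ≈ 4.8070e-6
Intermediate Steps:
1/(P(978) + (15 + 442)²) = 1/(-819 + (15 + 442)²) = 1/(-819 + 457²) = 1/(-819 + 208849) = 1/208030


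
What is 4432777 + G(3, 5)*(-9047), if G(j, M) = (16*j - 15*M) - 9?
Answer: 4758469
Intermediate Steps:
G(j, M) = -9 - 15*M + 16*j (G(j, M) = (-15*M + 16*j) - 9 = -9 - 15*M + 16*j)
4432777 + G(3, 5)*(-9047) = 4432777 + (-9 - 15*5 + 16*3)*(-9047) = 4432777 + (-9 - 75 + 48)*(-9047) = 4432777 - 36*(-9047) = 4432777 + 325692 = 4758469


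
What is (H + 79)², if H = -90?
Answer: 121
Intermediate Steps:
(H + 79)² = (-90 + 79)² = (-11)² = 121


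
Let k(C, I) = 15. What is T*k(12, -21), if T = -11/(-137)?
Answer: 165/137 ≈ 1.2044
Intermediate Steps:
T = 11/137 (T = -11*(-1/137) = 11/137 ≈ 0.080292)
T*k(12, -21) = (11/137)*15 = 165/137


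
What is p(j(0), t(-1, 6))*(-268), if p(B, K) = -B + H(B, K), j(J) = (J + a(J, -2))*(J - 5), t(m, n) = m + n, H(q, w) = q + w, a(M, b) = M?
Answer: -1340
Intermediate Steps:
j(J) = 2*J*(-5 + J) (j(J) = (J + J)*(J - 5) = (2*J)*(-5 + J) = 2*J*(-5 + J))
p(B, K) = K (p(B, K) = -B + (B + K) = K)
p(j(0), t(-1, 6))*(-268) = (-1 + 6)*(-268) = 5*(-268) = -1340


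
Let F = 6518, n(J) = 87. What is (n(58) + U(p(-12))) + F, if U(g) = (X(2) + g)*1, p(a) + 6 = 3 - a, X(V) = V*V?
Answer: 6618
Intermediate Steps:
X(V) = V²
p(a) = -3 - a (p(a) = -6 + (3 - a) = -3 - a)
U(g) = 4 + g (U(g) = (2² + g)*1 = (4 + g)*1 = 4 + g)
(n(58) + U(p(-12))) + F = (87 + (4 + (-3 - 1*(-12)))) + 6518 = (87 + (4 + (-3 + 12))) + 6518 = (87 + (4 + 9)) + 6518 = (87 + 13) + 6518 = 100 + 6518 = 6618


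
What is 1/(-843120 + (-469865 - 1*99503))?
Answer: -1/1412488 ≈ -7.0797e-7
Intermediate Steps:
1/(-843120 + (-469865 - 1*99503)) = 1/(-843120 + (-469865 - 99503)) = 1/(-843120 - 569368) = 1/(-1412488) = -1/1412488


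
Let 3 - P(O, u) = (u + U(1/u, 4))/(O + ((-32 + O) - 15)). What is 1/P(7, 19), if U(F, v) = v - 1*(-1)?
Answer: 11/41 ≈ 0.26829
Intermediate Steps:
U(F, v) = 1 + v (U(F, v) = v + 1 = 1 + v)
P(O, u) = 3 - (5 + u)/(-47 + 2*O) (P(O, u) = 3 - (u + (1 + 4))/(O + ((-32 + O) - 15)) = 3 - (u + 5)/(O + (-47 + O)) = 3 - (5 + u)/(-47 + 2*O))
1/P(7, 19) = 1/((-146 - 1*19 + 6*7)/(-47 + 2*7)) = 1/((-146 - 19 + 42)/(-47 + 14)) = 1/(-123/(-33)) = 1/(-1/33*(-123)) = 1/(41/11) = 11/41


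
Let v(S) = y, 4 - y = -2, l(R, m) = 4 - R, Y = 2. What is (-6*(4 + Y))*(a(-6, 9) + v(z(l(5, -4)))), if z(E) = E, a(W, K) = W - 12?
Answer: 432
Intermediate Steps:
a(W, K) = -12 + W
y = 6 (y = 4 - 1*(-2) = 4 + 2 = 6)
v(S) = 6
(-6*(4 + Y))*(a(-6, 9) + v(z(l(5, -4)))) = (-6*(4 + 2))*((-12 - 6) + 6) = (-6*6)*(-18 + 6) = -36*(-12) = 432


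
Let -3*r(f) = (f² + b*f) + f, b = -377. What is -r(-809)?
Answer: 319555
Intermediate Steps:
r(f) = -f²/3 + 376*f/3 (r(f) = -((f² - 377*f) + f)/3 = -(f² - 376*f)/3 = -f²/3 + 376*f/3)
-r(-809) = -(-809)*(376 - 1*(-809))/3 = -(-809)*(376 + 809)/3 = -(-809)*1185/3 = -1*(-319555) = 319555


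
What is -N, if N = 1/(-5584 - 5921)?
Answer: 1/11505 ≈ 8.6919e-5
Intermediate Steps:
N = -1/11505 (N = 1/(-11505) = -1/11505 ≈ -8.6919e-5)
-N = -1*(-1/11505) = 1/11505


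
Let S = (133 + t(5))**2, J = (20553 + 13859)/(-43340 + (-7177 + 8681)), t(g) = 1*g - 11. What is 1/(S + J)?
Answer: 10459/168684608 ≈ 6.2003e-5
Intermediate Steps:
t(g) = -11 + g (t(g) = g - 11 = -11 + g)
J = -8603/10459 (J = 34412/(-43340 + 1504) = 34412/(-41836) = 34412*(-1/41836) = -8603/10459 ≈ -0.82255)
S = 16129 (S = (133 + (-11 + 5))**2 = (133 - 6)**2 = 127**2 = 16129)
1/(S + J) = 1/(16129 - 8603/10459) = 1/(168684608/10459) = 10459/168684608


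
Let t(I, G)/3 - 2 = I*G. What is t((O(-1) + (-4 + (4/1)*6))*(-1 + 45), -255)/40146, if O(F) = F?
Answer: -106589/6691 ≈ -15.930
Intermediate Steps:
t(I, G) = 6 + 3*G*I (t(I, G) = 6 + 3*(I*G) = 6 + 3*(G*I) = 6 + 3*G*I)
t((O(-1) + (-4 + (4/1)*6))*(-1 + 45), -255)/40146 = (6 + 3*(-255)*((-1 + (-4 + (4/1)*6))*(-1 + 45)))/40146 = (6 + 3*(-255)*((-1 + (-4 + (4*1)*6))*44))*(1/40146) = (6 + 3*(-255)*((-1 + (-4 + 4*6))*44))*(1/40146) = (6 + 3*(-255)*((-1 + (-4 + 24))*44))*(1/40146) = (6 + 3*(-255)*((-1 + 20)*44))*(1/40146) = (6 + 3*(-255)*(19*44))*(1/40146) = (6 + 3*(-255)*836)*(1/40146) = (6 - 639540)*(1/40146) = -639534*1/40146 = -106589/6691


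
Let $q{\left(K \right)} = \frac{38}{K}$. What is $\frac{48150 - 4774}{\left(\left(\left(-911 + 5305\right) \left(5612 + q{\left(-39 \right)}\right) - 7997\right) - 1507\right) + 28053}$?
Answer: $\frac{130128}{74020187} \approx 0.001758$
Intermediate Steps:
$\frac{48150 - 4774}{\left(\left(\left(-911 + 5305\right) \left(5612 + q{\left(-39 \right)}\right) - 7997\right) - 1507\right) + 28053} = \frac{48150 - 4774}{\left(\left(\left(-911 + 5305\right) \left(5612 + \frac{38}{-39}\right) - 7997\right) - 1507\right) + 28053} = \frac{43376}{\left(\left(4394 \left(5612 + 38 \left(- \frac{1}{39}\right)\right) - 7997\right) - 1507\right) + 28053} = \frac{43376}{\left(\left(4394 \left(5612 - \frac{38}{39}\right) - 7997\right) - 1507\right) + 28053} = \frac{43376}{\left(\left(4394 \cdot \frac{218830}{39} - 7997\right) - 1507\right) + 28053} = \frac{43376}{\left(\left(\frac{73964540}{3} - 7997\right) - 1507\right) + 28053} = \frac{43376}{\left(\frac{73940549}{3} - 1507\right) + 28053} = \frac{43376}{\frac{73936028}{3} + 28053} = \frac{43376}{\frac{74020187}{3}} = 43376 \cdot \frac{3}{74020187} = \frac{130128}{74020187}$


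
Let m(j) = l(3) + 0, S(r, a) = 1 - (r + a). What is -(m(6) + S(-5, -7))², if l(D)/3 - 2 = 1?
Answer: -484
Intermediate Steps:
l(D) = 9 (l(D) = 6 + 3*1 = 6 + 3 = 9)
S(r, a) = 1 - a - r (S(r, a) = 1 - (a + r) = 1 + (-a - r) = 1 - a - r)
m(j) = 9 (m(j) = 9 + 0 = 9)
-(m(6) + S(-5, -7))² = -(9 + (1 - 1*(-7) - 1*(-5)))² = -(9 + (1 + 7 + 5))² = -(9 + 13)² = -1*22² = -1*484 = -484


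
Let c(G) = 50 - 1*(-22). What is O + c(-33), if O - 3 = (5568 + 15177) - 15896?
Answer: 4924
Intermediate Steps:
c(G) = 72 (c(G) = 50 + 22 = 72)
O = 4852 (O = 3 + ((5568 + 15177) - 15896) = 3 + (20745 - 15896) = 3 + 4849 = 4852)
O + c(-33) = 4852 + 72 = 4924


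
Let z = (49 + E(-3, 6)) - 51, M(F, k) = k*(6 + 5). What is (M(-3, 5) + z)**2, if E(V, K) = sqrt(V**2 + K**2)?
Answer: 2854 + 318*sqrt(5) ≈ 3565.1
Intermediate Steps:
E(V, K) = sqrt(K**2 + V**2)
M(F, k) = 11*k (M(F, k) = k*11 = 11*k)
z = -2 + 3*sqrt(5) (z = (49 + sqrt(6**2 + (-3)**2)) - 51 = (49 + sqrt(36 + 9)) - 51 = (49 + sqrt(45)) - 51 = (49 + 3*sqrt(5)) - 51 = -2 + 3*sqrt(5) ≈ 4.7082)
(M(-3, 5) + z)**2 = (11*5 + (-2 + 3*sqrt(5)))**2 = (55 + (-2 + 3*sqrt(5)))**2 = (53 + 3*sqrt(5))**2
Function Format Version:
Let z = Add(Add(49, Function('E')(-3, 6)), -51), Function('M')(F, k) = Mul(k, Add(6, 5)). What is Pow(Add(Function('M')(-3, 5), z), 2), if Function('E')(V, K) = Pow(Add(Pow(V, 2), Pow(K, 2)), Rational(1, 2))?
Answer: Add(2854, Mul(318, Pow(5, Rational(1, 2)))) ≈ 3565.1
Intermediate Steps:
Function('E')(V, K) = Pow(Add(Pow(K, 2), Pow(V, 2)), Rational(1, 2))
Function('M')(F, k) = Mul(11, k) (Function('M')(F, k) = Mul(k, 11) = Mul(11, k))
z = Add(-2, Mul(3, Pow(5, Rational(1, 2)))) (z = Add(Add(49, Pow(Add(Pow(6, 2), Pow(-3, 2)), Rational(1, 2))), -51) = Add(Add(49, Pow(Add(36, 9), Rational(1, 2))), -51) = Add(Add(49, Pow(45, Rational(1, 2))), -51) = Add(Add(49, Mul(3, Pow(5, Rational(1, 2)))), -51) = Add(-2, Mul(3, Pow(5, Rational(1, 2)))) ≈ 4.7082)
Pow(Add(Function('M')(-3, 5), z), 2) = Pow(Add(Mul(11, 5), Add(-2, Mul(3, Pow(5, Rational(1, 2))))), 2) = Pow(Add(55, Add(-2, Mul(3, Pow(5, Rational(1, 2))))), 2) = Pow(Add(53, Mul(3, Pow(5, Rational(1, 2)))), 2)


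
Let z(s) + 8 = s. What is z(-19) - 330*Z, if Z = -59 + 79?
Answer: -6627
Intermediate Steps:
Z = 20
z(s) = -8 + s
z(-19) - 330*Z = (-8 - 19) - 330*20 = -27 - 6600 = -6627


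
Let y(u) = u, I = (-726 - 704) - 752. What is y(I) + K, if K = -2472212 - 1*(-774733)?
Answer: -1699661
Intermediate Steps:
I = -2182 (I = -1430 - 752 = -2182)
K = -1697479 (K = -2472212 + 774733 = -1697479)
y(I) + K = -2182 - 1697479 = -1699661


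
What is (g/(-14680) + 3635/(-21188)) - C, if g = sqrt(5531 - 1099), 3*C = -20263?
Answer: 429321539/63564 - sqrt(277)/3670 ≈ 6754.2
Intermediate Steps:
C = -20263/3 (C = (1/3)*(-20263) = -20263/3 ≈ -6754.3)
g = 4*sqrt(277) (g = sqrt(4432) = 4*sqrt(277) ≈ 66.573)
(g/(-14680) + 3635/(-21188)) - C = ((4*sqrt(277))/(-14680) + 3635/(-21188)) - 1*(-20263/3) = ((4*sqrt(277))*(-1/14680) + 3635*(-1/21188)) + 20263/3 = (-sqrt(277)/3670 - 3635/21188) + 20263/3 = (-3635/21188 - sqrt(277)/3670) + 20263/3 = 429321539/63564 - sqrt(277)/3670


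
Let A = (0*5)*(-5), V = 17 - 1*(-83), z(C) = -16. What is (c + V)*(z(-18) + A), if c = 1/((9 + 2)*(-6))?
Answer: -52792/33 ≈ -1599.8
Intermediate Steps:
c = -1/66 (c = 1/(11*(-6)) = 1/(-66) = -1/66 ≈ -0.015152)
V = 100 (V = 17 + 83 = 100)
A = 0 (A = 0*(-5) = 0)
(c + V)*(z(-18) + A) = (-1/66 + 100)*(-16 + 0) = (6599/66)*(-16) = -52792/33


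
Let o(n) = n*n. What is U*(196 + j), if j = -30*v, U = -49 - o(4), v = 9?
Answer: 4810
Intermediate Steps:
o(n) = n²
U = -65 (U = -49 - 1*4² = -49 - 1*16 = -49 - 16 = -65)
j = -270 (j = -30*9 = -270)
U*(196 + j) = -65*(196 - 270) = -65*(-74) = 4810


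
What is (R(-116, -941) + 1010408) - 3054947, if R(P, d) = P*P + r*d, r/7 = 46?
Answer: -2334085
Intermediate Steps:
r = 322 (r = 7*46 = 322)
R(P, d) = P² + 322*d (R(P, d) = P*P + 322*d = P² + 322*d)
(R(-116, -941) + 1010408) - 3054947 = (((-116)² + 322*(-941)) + 1010408) - 3054947 = ((13456 - 303002) + 1010408) - 3054947 = (-289546 + 1010408) - 3054947 = 720862 - 3054947 = -2334085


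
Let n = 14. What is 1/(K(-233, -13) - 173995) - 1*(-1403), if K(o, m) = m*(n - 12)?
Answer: 244151462/174021 ≈ 1403.0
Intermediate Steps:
K(o, m) = 2*m (K(o, m) = m*(14 - 12) = m*2 = 2*m)
1/(K(-233, -13) - 173995) - 1*(-1403) = 1/(2*(-13) - 173995) - 1*(-1403) = 1/(-26 - 173995) + 1403 = 1/(-174021) + 1403 = -1/174021 + 1403 = 244151462/174021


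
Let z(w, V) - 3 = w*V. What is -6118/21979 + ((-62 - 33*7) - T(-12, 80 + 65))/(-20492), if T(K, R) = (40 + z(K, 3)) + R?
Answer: -115589401/450393668 ≈ -0.25664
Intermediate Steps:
z(w, V) = 3 + V*w (z(w, V) = 3 + w*V = 3 + V*w)
T(K, R) = 43 + R + 3*K (T(K, R) = (40 + (3 + 3*K)) + R = (43 + 3*K) + R = 43 + R + 3*K)
-6118/21979 + ((-62 - 33*7) - T(-12, 80 + 65))/(-20492) = -6118/21979 + ((-62 - 33*7) - (43 + (80 + 65) + 3*(-12)))/(-20492) = -6118*1/21979 + ((-62 - 231) - (43 + 145 - 36))*(-1/20492) = -6118/21979 + (-293 - 1*152)*(-1/20492) = -6118/21979 + (-293 - 152)*(-1/20492) = -6118/21979 - 445*(-1/20492) = -6118/21979 + 445/20492 = -115589401/450393668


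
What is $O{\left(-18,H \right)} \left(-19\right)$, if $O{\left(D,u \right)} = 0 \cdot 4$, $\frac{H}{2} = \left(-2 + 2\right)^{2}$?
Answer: $0$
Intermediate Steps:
$H = 0$ ($H = 2 \left(-2 + 2\right)^{2} = 2 \cdot 0^{2} = 2 \cdot 0 = 0$)
$O{\left(D,u \right)} = 0$
$O{\left(-18,H \right)} \left(-19\right) = 0 \left(-19\right) = 0$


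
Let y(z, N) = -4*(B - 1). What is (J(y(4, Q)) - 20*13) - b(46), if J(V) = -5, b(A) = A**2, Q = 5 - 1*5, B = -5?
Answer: -2381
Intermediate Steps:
Q = 0 (Q = 5 - 5 = 0)
y(z, N) = 24 (y(z, N) = -4*(-5 - 1) = -4*(-6) = 24)
(J(y(4, Q)) - 20*13) - b(46) = (-5 - 20*13) - 1*46**2 = (-5 - 260) - 1*2116 = -265 - 2116 = -2381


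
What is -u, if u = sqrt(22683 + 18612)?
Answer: -sqrt(41295) ≈ -203.21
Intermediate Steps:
u = sqrt(41295) ≈ 203.21
-u = -sqrt(41295)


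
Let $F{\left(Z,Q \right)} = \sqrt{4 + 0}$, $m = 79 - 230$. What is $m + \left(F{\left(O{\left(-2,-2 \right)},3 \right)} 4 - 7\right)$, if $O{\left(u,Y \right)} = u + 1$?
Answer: $-150$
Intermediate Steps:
$O{\left(u,Y \right)} = 1 + u$
$m = -151$
$F{\left(Z,Q \right)} = 2$ ($F{\left(Z,Q \right)} = \sqrt{4} = 2$)
$m + \left(F{\left(O{\left(-2,-2 \right)},3 \right)} 4 - 7\right) = -151 + \left(2 \cdot 4 - 7\right) = -151 + \left(8 - 7\right) = -151 + 1 = -150$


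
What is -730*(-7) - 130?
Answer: 4980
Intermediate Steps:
-730*(-7) - 130 = -146*(-35) - 130 = 5110 - 130 = 4980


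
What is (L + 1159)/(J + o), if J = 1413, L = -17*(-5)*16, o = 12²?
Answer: 2519/1557 ≈ 1.6179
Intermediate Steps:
o = 144
L = 1360 (L = 85*16 = 1360)
(L + 1159)/(J + o) = (1360 + 1159)/(1413 + 144) = 2519/1557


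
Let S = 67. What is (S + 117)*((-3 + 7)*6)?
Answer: 4416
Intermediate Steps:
(S + 117)*((-3 + 7)*6) = (67 + 117)*((-3 + 7)*6) = 184*(4*6) = 184*24 = 4416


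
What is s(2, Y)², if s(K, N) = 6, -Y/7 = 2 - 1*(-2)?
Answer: 36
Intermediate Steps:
Y = -28 (Y = -7*(2 - 1*(-2)) = -7*(2 + 2) = -7*4 = -28)
s(2, Y)² = 6² = 36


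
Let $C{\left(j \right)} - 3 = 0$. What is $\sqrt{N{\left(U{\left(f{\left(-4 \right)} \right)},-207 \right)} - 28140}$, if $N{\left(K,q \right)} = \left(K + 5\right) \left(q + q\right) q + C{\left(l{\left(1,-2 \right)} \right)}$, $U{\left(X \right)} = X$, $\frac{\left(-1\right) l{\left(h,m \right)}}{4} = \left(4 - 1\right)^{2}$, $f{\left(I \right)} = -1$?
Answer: $\sqrt{314655} \approx 560.94$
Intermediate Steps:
$l{\left(h,m \right)} = -36$ ($l{\left(h,m \right)} = - 4 \left(4 - 1\right)^{2} = - 4 \cdot 3^{2} = \left(-4\right) 9 = -36$)
$C{\left(j \right)} = 3$ ($C{\left(j \right)} = 3 + 0 = 3$)
$N{\left(K,q \right)} = 3 + 2 q^{2} \left(5 + K\right)$ ($N{\left(K,q \right)} = \left(K + 5\right) \left(q + q\right) q + 3 = \left(5 + K\right) 2 q q + 3 = 2 q \left(5 + K\right) q + 3 = 2 q^{2} \left(5 + K\right) + 3 = 3 + 2 q^{2} \left(5 + K\right)$)
$\sqrt{N{\left(U{\left(f{\left(-4 \right)} \right)},-207 \right)} - 28140} = \sqrt{\left(3 + 10 \left(-207\right)^{2} + 2 \left(-1\right) \left(-207\right)^{2}\right) - 28140} = \sqrt{\left(3 + 10 \cdot 42849 + 2 \left(-1\right) 42849\right) - 28140} = \sqrt{\left(3 + 428490 - 85698\right) - 28140} = \sqrt{342795 - 28140} = \sqrt{314655}$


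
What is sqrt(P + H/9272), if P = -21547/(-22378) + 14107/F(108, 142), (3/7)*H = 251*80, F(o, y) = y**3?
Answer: sqrt(3705218795390492165361522)/784463341092 ≈ 2.4538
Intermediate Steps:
H = 140560/3 (H = 7*(251*80)/3 = (7/3)*20080 = 140560/3 ≈ 46853.)
P = 31005476491/32037329432 (P = -21547/(-22378) + 14107/(142**3) = -21547*(-1/22378) + 14107/2863288 = 21547/22378 + 14107*(1/2863288) = 21547/22378 + 14107/2863288 = 31005476491/32037329432 ≈ 0.96779)
sqrt(P + H/9272) = sqrt(31005476491/32037329432 + (140560/3)/9272) = sqrt(31005476491/32037329432 + (140560/3)*(1/9272)) = sqrt(31005476491/32037329432 + 17570/3477) = sqrt(670701919879447/111393794435064) = sqrt(3705218795390492165361522)/784463341092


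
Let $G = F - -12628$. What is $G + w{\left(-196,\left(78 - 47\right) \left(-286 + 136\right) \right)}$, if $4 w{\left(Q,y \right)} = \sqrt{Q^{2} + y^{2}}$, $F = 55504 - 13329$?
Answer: $54803 + \frac{\sqrt{5415229}}{2} \approx 55967.0$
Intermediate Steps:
$F = 42175$
$w{\left(Q,y \right)} = \frac{\sqrt{Q^{2} + y^{2}}}{4}$
$G = 54803$ ($G = 42175 - -12628 = 42175 + 12628 = 54803$)
$G + w{\left(-196,\left(78 - 47\right) \left(-286 + 136\right) \right)} = 54803 + \frac{\sqrt{\left(-196\right)^{2} + \left(\left(78 - 47\right) \left(-286 + 136\right)\right)^{2}}}{4} = 54803 + \frac{\sqrt{38416 + \left(31 \left(-150\right)\right)^{2}}}{4} = 54803 + \frac{\sqrt{38416 + \left(-4650\right)^{2}}}{4} = 54803 + \frac{\sqrt{38416 + 21622500}}{4} = 54803 + \frac{\sqrt{21660916}}{4} = 54803 + \frac{2 \sqrt{5415229}}{4} = 54803 + \frac{\sqrt{5415229}}{2}$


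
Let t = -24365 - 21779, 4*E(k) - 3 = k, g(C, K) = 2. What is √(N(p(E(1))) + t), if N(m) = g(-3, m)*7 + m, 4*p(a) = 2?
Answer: 9*I*√2278/2 ≈ 214.78*I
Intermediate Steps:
E(k) = ¾ + k/4
p(a) = ½ (p(a) = (¼)*2 = ½)
N(m) = 14 + m (N(m) = 2*7 + m = 14 + m)
t = -46144
√(N(p(E(1))) + t) = √((14 + ½) - 46144) = √(29/2 - 46144) = √(-92259/2) = 9*I*√2278/2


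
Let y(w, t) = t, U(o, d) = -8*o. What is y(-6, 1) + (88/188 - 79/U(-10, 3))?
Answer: 1807/3760 ≈ 0.48059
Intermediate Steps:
y(-6, 1) + (88/188 - 79/U(-10, 3)) = 1 + (88/188 - 79/((-8*(-10)))) = 1 + (88*(1/188) - 79/80) = 1 + (22/47 - 79*1/80) = 1 + (22/47 - 79/80) = 1 - 1953/3760 = 1807/3760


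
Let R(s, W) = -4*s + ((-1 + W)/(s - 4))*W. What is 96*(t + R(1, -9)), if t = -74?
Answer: -10368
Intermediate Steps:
R(s, W) = -4*s + W*(-1 + W)/(-4 + s) (R(s, W) = -4*s + ((-1 + W)/(-4 + s))*W = -4*s + W*(-1 + W)/(-4 + s))
96*(t + R(1, -9)) = 96*(-74 + ((-9)**2 - 1*(-9) - 4*1**2 + 16*1)/(-4 + 1)) = 96*(-74 + (81 + 9 - 4*1 + 16)/(-3)) = 96*(-74 - (81 + 9 - 4 + 16)/3) = 96*(-74 - 1/3*102) = 96*(-74 - 34) = 96*(-108) = -10368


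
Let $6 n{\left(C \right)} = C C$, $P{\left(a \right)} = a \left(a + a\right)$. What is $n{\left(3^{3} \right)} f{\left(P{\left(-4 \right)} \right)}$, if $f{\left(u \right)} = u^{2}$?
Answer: $124416$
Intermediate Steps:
$P{\left(a \right)} = 2 a^{2}$ ($P{\left(a \right)} = a 2 a = 2 a^{2}$)
$n{\left(C \right)} = \frac{C^{2}}{6}$ ($n{\left(C \right)} = \frac{C C}{6} = \frac{C^{2}}{6}$)
$n{\left(3^{3} \right)} f{\left(P{\left(-4 \right)} \right)} = \frac{\left(3^{3}\right)^{2}}{6} \left(2 \left(-4\right)^{2}\right)^{2} = \frac{27^{2}}{6} \left(2 \cdot 16\right)^{2} = \frac{1}{6} \cdot 729 \cdot 32^{2} = \frac{243}{2} \cdot 1024 = 124416$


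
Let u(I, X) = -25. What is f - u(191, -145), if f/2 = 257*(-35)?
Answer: -17965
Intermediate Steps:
f = -17990 (f = 2*(257*(-35)) = 2*(-8995) = -17990)
f - u(191, -145) = -17990 - 1*(-25) = -17990 + 25 = -17965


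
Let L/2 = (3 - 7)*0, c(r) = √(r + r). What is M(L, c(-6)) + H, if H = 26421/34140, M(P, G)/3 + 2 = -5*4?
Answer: -742273/11380 ≈ -65.226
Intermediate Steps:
c(r) = √2*√r (c(r) = √(2*r) = √2*√r)
L = 0 (L = 2*((3 - 7)*0) = 2*(-4*0) = 2*0 = 0)
M(P, G) = -66 (M(P, G) = -6 + 3*(-5*4) = -6 + 3*(-20) = -6 - 60 = -66)
H = 8807/11380 (H = 26421*(1/34140) = 8807/11380 ≈ 0.77390)
M(L, c(-6)) + H = -66 + 8807/11380 = -742273/11380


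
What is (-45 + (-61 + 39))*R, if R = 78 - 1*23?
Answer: -3685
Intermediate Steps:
R = 55 (R = 78 - 23 = 55)
(-45 + (-61 + 39))*R = (-45 + (-61 + 39))*55 = (-45 - 22)*55 = -67*55 = -3685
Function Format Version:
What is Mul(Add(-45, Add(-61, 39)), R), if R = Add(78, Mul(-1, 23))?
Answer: -3685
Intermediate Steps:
R = 55 (R = Add(78, -23) = 55)
Mul(Add(-45, Add(-61, 39)), R) = Mul(Add(-45, Add(-61, 39)), 55) = Mul(Add(-45, -22), 55) = Mul(-67, 55) = -3685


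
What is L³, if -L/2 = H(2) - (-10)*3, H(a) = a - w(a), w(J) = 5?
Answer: -157464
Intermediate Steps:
H(a) = -5 + a (H(a) = a - 1*5 = a - 5 = -5 + a)
L = -54 (L = -2*((-5 + 2) - (-10)*3) = -2*(-3 - 5*(-6)) = -2*(-3 + 30) = -2*27 = -54)
L³ = (-54)³ = -157464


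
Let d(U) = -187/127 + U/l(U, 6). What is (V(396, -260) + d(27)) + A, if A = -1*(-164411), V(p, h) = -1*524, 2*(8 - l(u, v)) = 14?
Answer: 20816891/127 ≈ 1.6391e+5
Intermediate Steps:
l(u, v) = 1 (l(u, v) = 8 - ½*14 = 8 - 7 = 1)
V(p, h) = -524
A = 164411
d(U) = -187/127 + U (d(U) = -187/127 + U/1 = -187*1/127 + U*1 = -187/127 + U)
(V(396, -260) + d(27)) + A = (-524 + (-187/127 + 27)) + 164411 = (-524 + 3242/127) + 164411 = -63306/127 + 164411 = 20816891/127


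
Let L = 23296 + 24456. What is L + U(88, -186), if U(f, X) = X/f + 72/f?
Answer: 2101031/44 ≈ 47751.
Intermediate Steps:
U(f, X) = 72/f + X/f
L = 47752
L + U(88, -186) = 47752 + (72 - 186)/88 = 47752 + (1/88)*(-114) = 47752 - 57/44 = 2101031/44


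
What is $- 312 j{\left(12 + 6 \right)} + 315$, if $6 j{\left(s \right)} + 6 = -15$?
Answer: $1407$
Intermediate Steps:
$j{\left(s \right)} = - \frac{7}{2}$ ($j{\left(s \right)} = -1 + \frac{1}{6} \left(-15\right) = -1 - \frac{5}{2} = - \frac{7}{2}$)
$- 312 j{\left(12 + 6 \right)} + 315 = \left(-312\right) \left(- \frac{7}{2}\right) + 315 = 1092 + 315 = 1407$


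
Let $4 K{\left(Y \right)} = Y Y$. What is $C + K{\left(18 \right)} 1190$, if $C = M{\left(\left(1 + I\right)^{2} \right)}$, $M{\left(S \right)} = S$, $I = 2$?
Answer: $96399$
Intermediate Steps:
$C = 9$ ($C = \left(1 + 2\right)^{2} = 3^{2} = 9$)
$K{\left(Y \right)} = \frac{Y^{2}}{4}$ ($K{\left(Y \right)} = \frac{Y Y}{4} = \frac{Y^{2}}{4}$)
$C + K{\left(18 \right)} 1190 = 9 + \frac{18^{2}}{4} \cdot 1190 = 9 + \frac{1}{4} \cdot 324 \cdot 1190 = 9 + 81 \cdot 1190 = 9 + 96390 = 96399$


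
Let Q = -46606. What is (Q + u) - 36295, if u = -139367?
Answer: -222268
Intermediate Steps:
(Q + u) - 36295 = (-46606 - 139367) - 36295 = -185973 - 36295 = -222268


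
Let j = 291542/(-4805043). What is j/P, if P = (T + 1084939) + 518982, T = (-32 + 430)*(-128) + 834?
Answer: -291542/7466128668873 ≈ -3.9049e-8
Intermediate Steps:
T = -50110 (T = 398*(-128) + 834 = -50944 + 834 = -50110)
P = 1553811 (P = (-50110 + 1084939) + 518982 = 1034829 + 518982 = 1553811)
j = -291542/4805043 (j = 291542*(-1/4805043) = -291542/4805043 ≈ -0.060674)
j/P = -291542/4805043/1553811 = -291542/4805043*1/1553811 = -291542/7466128668873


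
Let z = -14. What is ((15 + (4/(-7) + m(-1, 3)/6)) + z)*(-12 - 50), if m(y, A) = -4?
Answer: 310/21 ≈ 14.762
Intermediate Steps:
((15 + (4/(-7) + m(-1, 3)/6)) + z)*(-12 - 50) = ((15 + (4/(-7) - 4/6)) - 14)*(-12 - 50) = ((15 + (4*(-⅐) - 4*⅙)) - 14)*(-62) = ((15 + (-4/7 - ⅔)) - 14)*(-62) = ((15 - 26/21) - 14)*(-62) = (289/21 - 14)*(-62) = -5/21*(-62) = 310/21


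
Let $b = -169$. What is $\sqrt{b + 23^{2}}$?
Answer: $6 \sqrt{10} \approx 18.974$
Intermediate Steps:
$\sqrt{b + 23^{2}} = \sqrt{-169 + 23^{2}} = \sqrt{-169 + 529} = \sqrt{360} = 6 \sqrt{10}$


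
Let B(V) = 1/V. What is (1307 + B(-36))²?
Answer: 2213796601/1296 ≈ 1.7082e+6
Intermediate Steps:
(1307 + B(-36))² = (1307 + 1/(-36))² = (1307 - 1/36)² = (47051/36)² = 2213796601/1296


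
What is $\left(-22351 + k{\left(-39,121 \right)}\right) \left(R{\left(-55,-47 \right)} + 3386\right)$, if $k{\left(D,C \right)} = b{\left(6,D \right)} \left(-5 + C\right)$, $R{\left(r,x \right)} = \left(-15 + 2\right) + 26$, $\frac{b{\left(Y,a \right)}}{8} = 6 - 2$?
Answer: $-63353961$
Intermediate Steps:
$b{\left(Y,a \right)} = 32$ ($b{\left(Y,a \right)} = 8 \left(6 - 2\right) = 8 \cdot 4 = 32$)
$R{\left(r,x \right)} = 13$ ($R{\left(r,x \right)} = -13 + 26 = 13$)
$k{\left(D,C \right)} = -160 + 32 C$ ($k{\left(D,C \right)} = 32 \left(-5 + C\right) = -160 + 32 C$)
$\left(-22351 + k{\left(-39,121 \right)}\right) \left(R{\left(-55,-47 \right)} + 3386\right) = \left(-22351 + \left(-160 + 32 \cdot 121\right)\right) \left(13 + 3386\right) = \left(-22351 + \left(-160 + 3872\right)\right) 3399 = \left(-22351 + 3712\right) 3399 = \left(-18639\right) 3399 = -63353961$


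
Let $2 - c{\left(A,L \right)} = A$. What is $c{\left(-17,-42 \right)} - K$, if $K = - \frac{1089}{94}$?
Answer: $\frac{2875}{94} \approx 30.585$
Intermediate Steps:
$K = - \frac{1089}{94}$ ($K = \left(-1089\right) \frac{1}{94} = - \frac{1089}{94} \approx -11.585$)
$c{\left(A,L \right)} = 2 - A$
$c{\left(-17,-42 \right)} - K = \left(2 - -17\right) - - \frac{1089}{94} = \left(2 + 17\right) + \frac{1089}{94} = 19 + \frac{1089}{94} = \frac{2875}{94}$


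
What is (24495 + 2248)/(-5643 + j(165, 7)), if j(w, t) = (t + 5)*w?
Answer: -26743/3663 ≈ -7.3008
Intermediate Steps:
j(w, t) = w*(5 + t) (j(w, t) = (5 + t)*w = w*(5 + t))
(24495 + 2248)/(-5643 + j(165, 7)) = (24495 + 2248)/(-5643 + 165*(5 + 7)) = 26743/(-5643 + 165*12) = 26743/(-5643 + 1980) = 26743/(-3663) = 26743*(-1/3663) = -26743/3663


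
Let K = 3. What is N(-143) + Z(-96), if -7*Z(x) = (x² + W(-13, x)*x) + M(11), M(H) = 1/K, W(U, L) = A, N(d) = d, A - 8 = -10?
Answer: -31228/21 ≈ -1487.0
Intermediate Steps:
A = -2 (A = 8 - 10 = -2)
W(U, L) = -2
M(H) = ⅓ (M(H) = 1/3 = ⅓)
Z(x) = -1/21 - x²/7 + 2*x/7 (Z(x) = -((x² - 2*x) + ⅓)/7 = -(⅓ + x² - 2*x)/7 = -1/21 - x²/7 + 2*x/7)
N(-143) + Z(-96) = -143 + (-1/21 - ⅐*(-96)² + (2/7)*(-96)) = -143 + (-1/21 - ⅐*9216 - 192/7) = -143 + (-1/21 - 9216/7 - 192/7) = -143 - 28225/21 = -31228/21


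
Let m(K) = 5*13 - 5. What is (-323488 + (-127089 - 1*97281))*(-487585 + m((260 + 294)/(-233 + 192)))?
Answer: 267094471450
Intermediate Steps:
m(K) = 60 (m(K) = 65 - 5 = 60)
(-323488 + (-127089 - 1*97281))*(-487585 + m((260 + 294)/(-233 + 192))) = (-323488 + (-127089 - 1*97281))*(-487585 + 60) = (-323488 + (-127089 - 97281))*(-487525) = (-323488 - 224370)*(-487525) = -547858*(-487525) = 267094471450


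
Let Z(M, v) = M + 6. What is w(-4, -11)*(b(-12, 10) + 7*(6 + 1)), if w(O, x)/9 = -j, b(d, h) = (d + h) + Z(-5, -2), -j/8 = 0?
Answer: 0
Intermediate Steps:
j = 0 (j = -8*0 = 0)
Z(M, v) = 6 + M
b(d, h) = 1 + d + h (b(d, h) = (d + h) + (6 - 5) = (d + h) + 1 = 1 + d + h)
w(O, x) = 0 (w(O, x) = 9*(-1*0) = 9*0 = 0)
w(-4, -11)*(b(-12, 10) + 7*(6 + 1)) = 0*((1 - 12 + 10) + 7*(6 + 1)) = 0*(-1 + 7*7) = 0*(-1 + 49) = 0*48 = 0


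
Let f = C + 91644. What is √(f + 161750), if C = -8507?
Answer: √244887 ≈ 494.86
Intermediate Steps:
f = 83137 (f = -8507 + 91644 = 83137)
√(f + 161750) = √(83137 + 161750) = √244887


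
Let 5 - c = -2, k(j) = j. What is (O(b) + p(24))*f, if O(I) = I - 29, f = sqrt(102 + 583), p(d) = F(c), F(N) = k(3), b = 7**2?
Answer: 23*sqrt(685) ≈ 601.97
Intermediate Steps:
c = 7 (c = 5 - 1*(-2) = 5 + 2 = 7)
b = 49
F(N) = 3
p(d) = 3
f = sqrt(685) ≈ 26.173
O(I) = -29 + I
(O(b) + p(24))*f = ((-29 + 49) + 3)*sqrt(685) = (20 + 3)*sqrt(685) = 23*sqrt(685)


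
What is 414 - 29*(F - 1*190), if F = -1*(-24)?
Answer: 5228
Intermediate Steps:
F = 24
414 - 29*(F - 1*190) = 414 - 29*(24 - 1*190) = 414 - 29*(24 - 190) = 414 - 29*(-166) = 414 + 4814 = 5228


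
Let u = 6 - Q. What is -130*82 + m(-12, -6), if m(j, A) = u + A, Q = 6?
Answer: -10666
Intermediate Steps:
u = 0 (u = 6 - 1*6 = 6 - 6 = 0)
m(j, A) = A (m(j, A) = 0 + A = A)
-130*82 + m(-12, -6) = -130*82 - 6 = -10660 - 6 = -10666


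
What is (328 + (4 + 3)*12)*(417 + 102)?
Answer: 213828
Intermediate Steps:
(328 + (4 + 3)*12)*(417 + 102) = (328 + 7*12)*519 = (328 + 84)*519 = 412*519 = 213828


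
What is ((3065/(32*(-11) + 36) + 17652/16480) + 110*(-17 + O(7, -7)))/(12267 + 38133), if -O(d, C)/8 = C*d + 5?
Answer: 11991129677/16404192000 ≈ 0.73098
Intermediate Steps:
O(d, C) = -40 - 8*C*d (O(d, C) = -8*(C*d + 5) = -8*(5 + C*d) = -40 - 8*C*d)
((3065/(32*(-11) + 36) + 17652/16480) + 110*(-17 + O(7, -7)))/(12267 + 38133) = ((3065/(32*(-11) + 36) + 17652/16480) + 110*(-17 + (-40 - 8*(-7)*7)))/(12267 + 38133) = ((3065/(-352 + 36) + 17652*(1/16480)) + 110*(-17 + (-40 + 392)))/50400 = ((3065/(-316) + 4413/4120) + 110*(-17 + 352))*(1/50400) = ((3065*(-1/316) + 4413/4120) + 110*335)*(1/50400) = ((-3065/316 + 4413/4120) + 36850)*(1/50400) = (-2808323/325480 + 36850)*(1/50400) = (11991129677/325480)*(1/50400) = 11991129677/16404192000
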